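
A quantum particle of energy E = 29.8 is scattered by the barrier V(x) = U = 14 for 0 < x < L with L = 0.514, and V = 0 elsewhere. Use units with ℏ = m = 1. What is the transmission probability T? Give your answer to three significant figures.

E > U: inside the barrier k₂ = √(2m(E − U))/ℏ = 5.621, k₂L = 2.889.
Matching at both interfaces gives T⁻¹ = 1 + U² sin²(k₂L) / [4E(E − U)] = 1.006, hence T = 0.994.

T = 0.994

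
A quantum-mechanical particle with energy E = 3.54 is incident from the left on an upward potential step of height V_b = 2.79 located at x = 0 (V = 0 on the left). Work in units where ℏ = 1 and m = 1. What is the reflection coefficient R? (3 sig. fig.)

R = 0.137

On each side the TISE gives plane waves with k = √(2m(E − V))/ℏ: k₁ = √(2·1·3.54) = 2.661, k₂ = √(2·1·0.75) = 1.225.
Continuity of ψ and ψ′ at the step yields the reflection amplitude r = (k₁ − k₂)/(k₁ + k₂) = 0.3696; thus R = |r|² = 0.1366, T = 0.8634.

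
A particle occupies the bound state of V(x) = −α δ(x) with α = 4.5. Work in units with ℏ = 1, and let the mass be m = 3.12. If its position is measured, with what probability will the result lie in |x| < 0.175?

The normalised bound state is ψ = √κ e^{−κ|x|} with κ = mα/ℏ² = 14.04.
P(|x| < d) = ∫_{−d}^{d} κ e^{−2κ|x|} dx = 1 − e^{−2κd} = 1 − e^{−4.914} = 0.9927.

P = 0.993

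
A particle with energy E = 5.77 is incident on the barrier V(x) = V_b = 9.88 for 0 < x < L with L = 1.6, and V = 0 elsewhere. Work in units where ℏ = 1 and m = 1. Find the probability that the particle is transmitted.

T = 0.000403

E < V_b: inside the barrier ψ ∝ e^{±κx} with κ = √(2m(V_b − E))/ℏ = 2.867.
κL = 4.587, sinh(κL) = 49.11.
Matching ψ, ψ′ at both faces gives T = [1 + V_b² sinh²(κL) / (4E(V_b − E))]⁻¹ = 1/2483 = 0.000403.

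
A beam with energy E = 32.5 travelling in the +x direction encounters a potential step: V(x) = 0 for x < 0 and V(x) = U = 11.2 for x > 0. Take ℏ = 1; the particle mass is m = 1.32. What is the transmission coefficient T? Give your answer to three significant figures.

On each side the TISE gives plane waves with k = √(2m(E − V))/ℏ: k₁ = √(2·1.32·32.5) = 9.263, k₂ = √(2·1.32·21.3) = 7.499.
Matching ψ and ψ′ at x = 0 gives r = (k₁ − k₂)/(k₁ + k₂), so R = r² = 0.01108 and T = 1 − R = 0.9889.

T = 0.989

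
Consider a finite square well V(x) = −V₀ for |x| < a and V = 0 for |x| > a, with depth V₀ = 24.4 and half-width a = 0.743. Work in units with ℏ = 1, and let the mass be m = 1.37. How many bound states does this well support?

The dimensionless depth is z₀ = a√(2mV₀)/ℏ = 0.743 × √(66.86) = 6.075.
The even/odd transcendental equations gain one root per π/2 in z₀, giving N = 1 + ⌊2z₀/π⌋ = 1 + ⌊3.868⌋ = 4.

N = 4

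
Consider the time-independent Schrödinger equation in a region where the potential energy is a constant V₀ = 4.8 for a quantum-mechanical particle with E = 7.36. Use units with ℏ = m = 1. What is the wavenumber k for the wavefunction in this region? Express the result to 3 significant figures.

k = 2.26

With E > V₀ the solution is oscillatory, ψ ∝ e^{±ikx} with k = √(2m(E − V₀))/ℏ.
k = √(2 × 1 × 2.56) = 2.263.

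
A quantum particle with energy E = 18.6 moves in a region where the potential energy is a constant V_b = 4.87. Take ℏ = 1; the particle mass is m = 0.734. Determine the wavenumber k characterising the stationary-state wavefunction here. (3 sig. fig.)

k = 4.49

With E > V_b the solution is oscillatory, ψ ∝ e^{±ikx} with k = √(2m(E − V_b))/ℏ.
k = √(2 × 0.734 × 13.73) = 4.490.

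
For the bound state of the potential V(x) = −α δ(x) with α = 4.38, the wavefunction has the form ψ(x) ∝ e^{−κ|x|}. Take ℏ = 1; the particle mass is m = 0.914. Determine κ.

Integrating the TISE across x = 0 gives the cusp condition ψ'(0⁺) − ψ'(0⁻) = −(2mα/ℏ²)ψ(0).
With ψ ∝ e^{−κ|x|} this yields −2κ = −2mα/ℏ², so κ = mα/ℏ² = 4.003.

κ = 4.00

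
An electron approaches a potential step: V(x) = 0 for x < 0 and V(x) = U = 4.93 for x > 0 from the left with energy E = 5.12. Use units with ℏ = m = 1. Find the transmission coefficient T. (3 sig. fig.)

The wavenumbers are k₁ = √(2mE)/ℏ = 3.200 on the left and k₂ = √(2m(E − U))/ℏ = 0.6164 on the right.
Continuity of ψ and ψ′ at the step yields the reflection amplitude r = (k₁ − k₂)/(k₁ + k₂) = 0.6770; thus R = |r|² = 0.4583, T = 0.5417.

T = 0.542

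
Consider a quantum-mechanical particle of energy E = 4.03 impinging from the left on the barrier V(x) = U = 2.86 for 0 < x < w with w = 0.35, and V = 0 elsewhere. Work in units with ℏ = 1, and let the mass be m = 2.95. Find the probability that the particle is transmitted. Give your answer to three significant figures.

Above the barrier the interior wavenumber is k₂ = √(2m(E − U))/ℏ = 2.627, giving phase k₂w = 0.9196.
Matching at both interfaces gives T⁻¹ = 1 + U² sin²(k₂w) / [4E(E − U)] = 1.274, hence T = 0.785.

T = 0.785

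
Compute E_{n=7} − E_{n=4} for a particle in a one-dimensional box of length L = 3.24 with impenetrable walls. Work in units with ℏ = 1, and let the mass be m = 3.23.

ΔE = 4.80

E_n = n²π²ℏ²/(2mL²), so ΔE = (7² − 4²) π²ℏ²/(2mL²).
ΔE = 33 × π² / (2 × 3.23 × 3.24²) = 4.803.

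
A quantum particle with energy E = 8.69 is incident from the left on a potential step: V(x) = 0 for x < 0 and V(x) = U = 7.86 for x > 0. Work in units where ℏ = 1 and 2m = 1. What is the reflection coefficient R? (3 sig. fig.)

R = 0.279

The wavenumbers are k₁ = √(2mE)/ℏ = 2.948 on the left and k₂ = √(2m(E − U))/ℏ = 0.9110 on the right.
Matching ψ and ψ′ at x = 0 gives r = (k₁ − k₂)/(k₁ + k₂), so R = r² = 0.2786 and T = 1 − R = 0.7214.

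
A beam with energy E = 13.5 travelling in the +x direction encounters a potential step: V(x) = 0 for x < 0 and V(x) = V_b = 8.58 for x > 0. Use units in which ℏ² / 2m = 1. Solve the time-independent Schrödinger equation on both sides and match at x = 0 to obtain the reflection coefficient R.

R = 0.0611

On each side the TISE gives plane waves with k = √(2m(E − V))/ℏ: k₁ = √(2·½·13.5) = 3.674, k₂ = √(2·½·4.92) = 2.218.
Matching ψ and ψ′ at x = 0 gives r = (k₁ − k₂)/(k₁ + k₂), so R = r² = 0.06107 and T = 1 − R = 0.9389.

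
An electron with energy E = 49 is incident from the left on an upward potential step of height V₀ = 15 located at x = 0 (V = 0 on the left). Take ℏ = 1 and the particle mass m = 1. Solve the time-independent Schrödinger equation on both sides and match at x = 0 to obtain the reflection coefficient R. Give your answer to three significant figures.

On each side the TISE gives plane waves with k = √(2m(E − V))/ℏ: k₁ = √(2·1·49) = 9.899, k₂ = √(2·1·34) = 8.246.
Continuity of ψ and ψ′ at the step yields the reflection amplitude r = (k₁ − k₂)/(k₁ + k₂) = 0.09111; thus R = |r|² = 0.008301, T = 0.9917.

R = 0.00830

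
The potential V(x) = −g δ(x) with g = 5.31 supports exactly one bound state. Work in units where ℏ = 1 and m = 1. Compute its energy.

E = -14.1

For x ≠ 0 the bound state is ψ ∝ e^{−κ|x|}; integrating the TISE across the delta gives the cusp condition 2κ = 2mg/ℏ², so κ = 5.310.
Then E = −ℏ²κ²/(2m) = −mg²/(2ℏ²) = -14.10.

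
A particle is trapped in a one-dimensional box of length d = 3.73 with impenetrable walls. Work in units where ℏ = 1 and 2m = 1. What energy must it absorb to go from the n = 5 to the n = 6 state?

ΔE = 7.80

E_n = n²π²ℏ²/(2md²), so ΔE = (6² − 5²) π²ℏ²/(2md²).
ΔE = 11 × π² / (2 × 0.5 × 3.73²) = 7.803.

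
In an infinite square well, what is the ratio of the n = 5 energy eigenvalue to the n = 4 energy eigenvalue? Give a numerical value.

1.5625

E_n = n²π²ℏ²/(2mL²) so the ratio is n₂²/n₁² = 25/16 = 1.5625.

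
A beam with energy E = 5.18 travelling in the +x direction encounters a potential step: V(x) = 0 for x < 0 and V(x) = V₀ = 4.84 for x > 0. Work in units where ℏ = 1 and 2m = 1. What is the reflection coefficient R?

R = 0.351

On each side the TISE gives plane waves with k = √(2m(E − V))/ℏ: k₁ = √(2·½·5.18) = 2.276, k₂ = √(2·½·0.34) = 0.5831.
Continuity of ψ and ψ′ at the step yields the reflection amplitude r = (k₁ − k₂)/(k₁ + k₂) = 0.5921; thus R = |r|² = 0.3506, T = 0.6494.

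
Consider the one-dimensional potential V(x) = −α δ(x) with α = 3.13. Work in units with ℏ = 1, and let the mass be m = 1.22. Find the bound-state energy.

For x ≠ 0 the bound state is ψ ∝ e^{−κ|x|}; integrating the TISE across the delta gives the cusp condition 2κ = 2mα/ℏ², so κ = 3.819.
Then E = −ℏ²κ²/(2m) = −mα²/(2ℏ²) = -5.976.

E = -5.98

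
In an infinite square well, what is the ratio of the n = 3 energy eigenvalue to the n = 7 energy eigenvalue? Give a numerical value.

E_n = n²π²ℏ²/(2mL²) so the ratio is n₂²/n₁² = 9/49 = 0.183673.

0.183673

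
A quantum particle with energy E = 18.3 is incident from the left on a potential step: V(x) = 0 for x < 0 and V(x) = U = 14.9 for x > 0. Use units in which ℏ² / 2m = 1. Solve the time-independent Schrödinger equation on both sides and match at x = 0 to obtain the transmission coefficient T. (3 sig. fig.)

T = 0.842

The wavenumbers are k₁ = √(2mE)/ℏ = 4.278 on the left and k₂ = √(2m(E − U))/ℏ = 1.844 on the right.
Matching ψ and ψ′ at x = 0 gives r = (k₁ − k₂)/(k₁ + k₂), so R = r² = 0.1581 and T = 1 − R = 0.8419.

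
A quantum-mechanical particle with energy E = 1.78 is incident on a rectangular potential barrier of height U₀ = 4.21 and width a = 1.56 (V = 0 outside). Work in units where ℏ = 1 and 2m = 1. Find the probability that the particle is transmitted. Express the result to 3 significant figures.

T = 0.0297

Since E < U₀ the interior solution is evanescent with decay constant κ = √(2m(U₀ − E))/ℏ = 1.559.
κa = 2.432, sinh(κa) = 5.646.
The exact tunnelling result is T⁻¹ = 1 + U₀² sinh²(κa) / [4E(U₀ − E)] = 33.65, so T = 0.0297.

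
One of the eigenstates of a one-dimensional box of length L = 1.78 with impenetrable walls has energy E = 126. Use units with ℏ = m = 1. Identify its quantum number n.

For an infinite well E_n = n²π²ℏ²/(2mL²), so n = (L/πℏ)√(2mE).
n = (1.78/π) × √(2 × 1 × 126) = 8.994 → n = 9.

n = 9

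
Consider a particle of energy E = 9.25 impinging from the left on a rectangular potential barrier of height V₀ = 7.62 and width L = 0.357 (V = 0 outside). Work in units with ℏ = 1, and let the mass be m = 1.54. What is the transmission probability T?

Above the barrier the interior wavenumber is k₂ = √(2m(E − V₀))/ℏ = 2.241, giving phase k₂L = 0.7999.
T = [1 + V₀² sin²(k₂L) / (4E(E − V₀))]⁻¹ = 1/1.495 = 0.669.

T = 0.669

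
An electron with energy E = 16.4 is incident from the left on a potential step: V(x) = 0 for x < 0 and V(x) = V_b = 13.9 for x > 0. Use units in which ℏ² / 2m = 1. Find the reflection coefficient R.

The wavenumbers are k₁ = √(2mE)/ℏ = 4.050 on the left and k₂ = √(2m(E − V_b))/ℏ = 1.581 on the right.
Matching ψ and ψ′ at x = 0 gives r = (k₁ − k₂)/(k₁ + k₂), so R = r² = 0.1922 and T = 1 − R = 0.8078.

R = 0.192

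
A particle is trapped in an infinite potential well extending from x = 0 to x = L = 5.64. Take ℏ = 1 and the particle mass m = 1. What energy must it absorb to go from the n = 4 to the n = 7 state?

E_n = n²π²ℏ²/(2mL²), so ΔE = (7² − 4²) π²ℏ²/(2mL²).
ΔE = 33 × π² / (2 × 1 × 5.64²) = 5.119.

ΔE = 5.12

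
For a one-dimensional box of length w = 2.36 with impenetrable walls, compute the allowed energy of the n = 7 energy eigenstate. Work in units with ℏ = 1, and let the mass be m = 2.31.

E = 18.8

Requiring ψ(0) = ψ(w) = 0 quantises k = nπ/w, hence E_n = ℏ²k²/2m = n²π²ℏ²/(2mw²).
E_7 = 7² × π² / (2 × 2.31 × 2.36²) = 18.79.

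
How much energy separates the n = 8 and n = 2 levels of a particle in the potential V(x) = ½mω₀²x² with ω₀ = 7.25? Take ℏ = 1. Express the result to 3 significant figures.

E_n = ℏω₀(n + ½), so ΔE = (8 − 2) ℏω₀ = 6 × 7.25 = 43.50.

ΔE = 43.5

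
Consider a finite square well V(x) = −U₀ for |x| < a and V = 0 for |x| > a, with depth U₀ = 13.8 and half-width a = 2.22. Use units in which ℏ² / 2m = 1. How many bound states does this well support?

N = 6

The dimensionless depth is z₀ = a√(2mU₀)/ℏ = 2.22 × √(13.80) = 8.247.
A new bound state (alternating even/odd) appears each time z₀ passes a multiple of π/2, so N = ⌊2z₀/π⌋ + 1 = ⌊5.250⌋ + 1 = 6.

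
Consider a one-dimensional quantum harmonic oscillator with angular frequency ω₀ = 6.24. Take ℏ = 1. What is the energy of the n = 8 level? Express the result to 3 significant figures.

Using E_n = (n + ½)ℏω₀: E_8 = 8.5 × 6.24 = 53.04.

E = 53.0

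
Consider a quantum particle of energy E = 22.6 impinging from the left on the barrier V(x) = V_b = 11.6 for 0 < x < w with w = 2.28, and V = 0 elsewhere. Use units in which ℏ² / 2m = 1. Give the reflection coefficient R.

Above the barrier the interior wavenumber is k₂ = √(2m(E − V_b))/ℏ = 3.317, giving phase k₂w = 7.562.
Matching at both interfaces gives T⁻¹ = 1 + V_b² sin²(k₂w) / [4E(E − V_b)] = 1.124, hence T = 0.890.
R = 1 − T = 0.110.

R = 0.110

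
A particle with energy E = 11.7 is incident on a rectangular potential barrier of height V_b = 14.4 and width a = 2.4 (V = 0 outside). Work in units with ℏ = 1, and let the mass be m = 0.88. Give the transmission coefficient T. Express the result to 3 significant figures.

T = 0.0000696

Since E < V_b the interior solution is evanescent with decay constant κ = √(2m(V_b − E))/ℏ = 2.180.
κa = 5.232, sinh(κa) = 93.56.
The exact tunnelling result is T⁻¹ = 1 + V_b² sinh²(κa) / [4E(V_b − E)] = 14370, so T = 0.0000696.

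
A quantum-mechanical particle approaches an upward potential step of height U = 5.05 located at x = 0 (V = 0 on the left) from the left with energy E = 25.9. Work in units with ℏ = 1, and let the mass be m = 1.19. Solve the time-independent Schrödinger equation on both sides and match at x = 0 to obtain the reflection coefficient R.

The wavenumbers are k₁ = √(2mE)/ℏ = 7.851 on the left and k₂ = √(2m(E − U))/ℏ = 7.044 on the right.
Continuity of ψ and ψ′ at the step yields the reflection amplitude r = (k₁ − k₂)/(k₁ + k₂) = 0.05417; thus R = |r|² = 0.002934, T = 0.9971.

R = 0.00293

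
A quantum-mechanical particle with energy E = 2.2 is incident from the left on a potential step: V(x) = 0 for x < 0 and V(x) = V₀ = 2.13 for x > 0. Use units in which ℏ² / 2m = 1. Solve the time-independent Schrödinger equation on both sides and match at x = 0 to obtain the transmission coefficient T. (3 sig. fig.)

The wavenumbers are k₁ = √(2mE)/ℏ = 1.483 on the left and k₂ = √(2m(E − V₀))/ℏ = 0.2646 on the right.
Continuity of ψ and ψ′ at the step yields the reflection amplitude r = (k₁ − k₂)/(k₁ + k₂) = 0.6973; thus R = |r|² = 0.4862, T = 0.5138.

T = 0.514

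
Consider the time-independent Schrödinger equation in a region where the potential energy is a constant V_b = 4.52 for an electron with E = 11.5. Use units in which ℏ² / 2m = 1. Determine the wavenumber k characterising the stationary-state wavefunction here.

With E > V_b the solution is oscillatory, ψ ∝ e^{±ikx} with k = √(2m(E − V_b))/ℏ.
k = √(2 × 0.5 × 6.98) = 2.642.

k = 2.64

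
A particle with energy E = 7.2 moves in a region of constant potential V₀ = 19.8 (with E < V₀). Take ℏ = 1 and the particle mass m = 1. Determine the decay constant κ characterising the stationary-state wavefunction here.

κ = 5.02

Since E < V₀ the TISE in this region is ψ'' = κ²ψ with κ = √(2m(V₀ − E))/ℏ.
κ = √(2 × 1 × 12.6) = 5.020.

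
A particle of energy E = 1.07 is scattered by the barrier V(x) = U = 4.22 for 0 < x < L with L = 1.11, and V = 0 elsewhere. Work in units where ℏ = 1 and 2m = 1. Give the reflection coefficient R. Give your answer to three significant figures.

Since E < U the interior solution is evanescent with decay constant κ = √(2m(U − E))/ℏ = 1.775.
κL = 1.970, sinh(κL) = 3.516.
The exact tunnelling result is T⁻¹ = 1 + U² sinh²(κL) / [4E(U − E)] = 17.33, so T = 0.0577.
R = 1 − T = 0.942.

R = 0.942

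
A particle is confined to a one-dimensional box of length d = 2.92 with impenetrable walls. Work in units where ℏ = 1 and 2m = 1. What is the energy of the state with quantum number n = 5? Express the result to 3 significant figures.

E = 28.9

The infinite-well eigenfunctions ψ_n = √(2/d) sin(nπx/d) vanish at both walls, giving E_n = n²π²ℏ²/(2md²).
E_5 = 5² × π² / (2 × 0.5 × 2.92²) = 28.94.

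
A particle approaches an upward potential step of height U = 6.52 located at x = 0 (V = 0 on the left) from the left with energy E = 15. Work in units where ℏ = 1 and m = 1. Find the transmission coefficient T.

T = 0.980

The wavenumbers are k₁ = √(2mE)/ℏ = 5.477 on the left and k₂ = √(2m(E − U))/ℏ = 4.118 on the right.
Matching ψ and ψ′ at x = 0 gives r = (k₁ − k₂)/(k₁ + k₂), so R = r² = 0.02006 and T = 1 − R = 0.9799.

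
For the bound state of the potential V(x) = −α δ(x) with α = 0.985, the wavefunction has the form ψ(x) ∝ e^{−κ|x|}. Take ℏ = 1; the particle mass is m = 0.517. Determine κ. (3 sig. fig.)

κ = 0.509

Integrate −(ℏ²/2m)ψ'' − αδ(x)ψ = Eψ from −ε to +ε: the ψ'' term gives ψ'(0⁺) − ψ'(0⁻) and the δ term gives −(2mα/ℏ²)ψ(0).
With ψ ∝ e^{−κ|x|} this yields −2κ = −2mα/ℏ², so κ = mα/ℏ² = 0.5092.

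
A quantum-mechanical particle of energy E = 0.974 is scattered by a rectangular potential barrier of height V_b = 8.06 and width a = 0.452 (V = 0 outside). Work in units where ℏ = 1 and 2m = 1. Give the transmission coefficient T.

Since E < V_b the interior solution is evanescent with decay constant κ = √(2m(V_b − E))/ℏ = 2.662.
κa = 1.203, sinh(κa) = 1.515.
Matching ψ, ψ′ at both faces gives T = [1 + V_b² sinh²(κa) / (4E(V_b − E))]⁻¹ = 1/6.403 = 0.156.

T = 0.156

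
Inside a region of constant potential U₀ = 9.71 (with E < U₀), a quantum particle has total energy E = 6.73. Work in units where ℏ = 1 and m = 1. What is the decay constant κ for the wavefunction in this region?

Since E < U₀ the TISE in this region is ψ'' = κ²ψ with κ = √(2m(U₀ − E))/ℏ.
κ = √(2 × 1 × 2.98) = 2.441.

κ = 2.44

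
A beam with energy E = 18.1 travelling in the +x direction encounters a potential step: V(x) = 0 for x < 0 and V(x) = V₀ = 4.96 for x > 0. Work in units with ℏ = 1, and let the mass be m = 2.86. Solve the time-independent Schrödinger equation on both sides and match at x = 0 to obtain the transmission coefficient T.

T = 0.994

The wavenumbers are k₁ = √(2mE)/ℏ = 10.18 on the left and k₂ = √(2m(E − V₀))/ℏ = 8.670 on the right.
Matching ψ and ψ′ at x = 0 gives r = (k₁ − k₂)/(k₁ + k₂), so R = r² = 0.006383 and T = 1 − R = 0.9936.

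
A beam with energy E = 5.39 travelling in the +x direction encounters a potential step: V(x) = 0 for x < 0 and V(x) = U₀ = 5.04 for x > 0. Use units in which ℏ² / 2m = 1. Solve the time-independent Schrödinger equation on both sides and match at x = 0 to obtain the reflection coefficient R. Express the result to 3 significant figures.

On each side the TISE gives plane waves with k = √(2m(E − V))/ℏ: k₁ = √(2·½·5.39) = 2.322, k₂ = √(2·½·0.35) = 0.5916.
Matching ψ and ψ′ at x = 0 gives r = (k₁ − k₂)/(k₁ + k₂), so R = r² = 0.3527 and T = 1 − R = 0.6473.

R = 0.353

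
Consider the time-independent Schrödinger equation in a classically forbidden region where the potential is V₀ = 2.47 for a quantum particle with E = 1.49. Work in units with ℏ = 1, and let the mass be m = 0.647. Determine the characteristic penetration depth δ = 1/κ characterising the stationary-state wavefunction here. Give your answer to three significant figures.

Since E < V₀ the TISE in this region is ψ'' = κ²ψ with κ = √(2m(V₀ − E))/ℏ.
κ = √(2 × 0.647 × 0.98) = 1.126. The penetration depth is δ = 1/κ = 0.888.

δ = 0.888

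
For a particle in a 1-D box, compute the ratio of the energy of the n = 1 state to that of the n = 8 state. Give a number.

E_n = n²π²ℏ²/(2mL²) so the ratio is n₂²/n₁² = 1/64 = 0.015625.

0.015625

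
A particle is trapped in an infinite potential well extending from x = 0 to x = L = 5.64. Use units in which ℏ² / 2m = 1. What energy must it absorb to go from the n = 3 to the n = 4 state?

ΔE = 2.17

E_n = n²π²ℏ²/(2mL²), so ΔE = (4² − 3²) π²ℏ²/(2mL²).
ΔE = 7 × π² / (2 × 0.5 × 5.64²) = 2.172.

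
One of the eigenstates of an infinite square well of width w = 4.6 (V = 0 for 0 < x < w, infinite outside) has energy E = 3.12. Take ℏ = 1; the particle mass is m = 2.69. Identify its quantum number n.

For an infinite well E_n = n²π²ℏ²/(2mw²), so n = (w/πℏ)√(2mE).
n = (4.6/π) × √(2 × 2.69 × 3.12) = 5.999 → n = 6.

n = 6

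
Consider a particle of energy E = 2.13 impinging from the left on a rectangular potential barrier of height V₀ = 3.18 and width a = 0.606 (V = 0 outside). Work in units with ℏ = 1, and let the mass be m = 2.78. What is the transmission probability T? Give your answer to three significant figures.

T = 0.174

Since E < V₀ the interior solution is evanescent with decay constant κ = √(2m(V₀ − E))/ℏ = 2.416.
κa = 1.464, sinh(κa) = 2.046.
Matching ψ, ψ′ at both faces gives T = [1 + V₀² sinh²(κa) / (4E(V₀ − E))]⁻¹ = 1/5.734 = 0.174.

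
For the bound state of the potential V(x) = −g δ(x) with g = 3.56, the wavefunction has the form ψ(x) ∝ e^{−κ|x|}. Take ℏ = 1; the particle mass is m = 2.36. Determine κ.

κ = 8.40

Integrate −(ℏ²/2m)ψ'' − gδ(x)ψ = Eψ from −ε to +ε: the ψ'' term gives ψ'(0⁺) − ψ'(0⁻) and the δ term gives −(2mg/ℏ²)ψ(0).
With ψ ∝ e^{−κ|x|} this yields −2κ = −2mg/ℏ², so κ = mg/ℏ² = 8.402.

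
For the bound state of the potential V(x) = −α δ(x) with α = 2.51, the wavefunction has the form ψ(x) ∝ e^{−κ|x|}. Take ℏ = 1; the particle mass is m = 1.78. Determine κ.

Integrate −(ℏ²/2m)ψ'' − αδ(x)ψ = Eψ from −ε to +ε: the ψ'' term gives ψ'(0⁺) − ψ'(0⁻) and the δ term gives −(2mα/ℏ²)ψ(0).
With ψ ∝ e^{−κ|x|} this yields −2κ = −2mα/ℏ², so κ = mα/ℏ² = 4.468.

κ = 4.47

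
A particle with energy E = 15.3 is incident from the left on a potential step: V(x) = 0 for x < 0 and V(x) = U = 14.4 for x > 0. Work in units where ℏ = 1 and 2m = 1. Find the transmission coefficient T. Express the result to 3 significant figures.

The wavenumbers are k₁ = √(2mE)/ℏ = 3.912 on the left and k₂ = √(2m(E − U))/ℏ = 0.9487 on the right.
Matching ψ and ψ′ at x = 0 gives r = (k₁ − k₂)/(k₁ + k₂), so R = r² = 0.3716 and T = 1 − R = 0.6284.

T = 0.628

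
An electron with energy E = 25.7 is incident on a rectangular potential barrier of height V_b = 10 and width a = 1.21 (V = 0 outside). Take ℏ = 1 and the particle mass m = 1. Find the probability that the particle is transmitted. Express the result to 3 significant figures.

T = 0.986

Above the barrier the interior wavenumber is k₂ = √(2m(E − V_b))/ℏ = 5.604, giving phase k₂a = 6.780.
Matching at both interfaces gives T⁻¹ = 1 + V_b² sin²(k₂a) / [4E(E − V_b)] = 1.014, hence T = 0.986.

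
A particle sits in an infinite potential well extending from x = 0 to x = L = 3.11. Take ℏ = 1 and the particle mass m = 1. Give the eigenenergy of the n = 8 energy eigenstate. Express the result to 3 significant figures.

Requiring ψ(0) = ψ(L) = 0 quantises k = nπ/L, hence E_n = ℏ²k²/2m = n²π²ℏ²/(2mL²).
E_8 = 8² × π² / (2 × 1 × 3.11²) = 32.65.

E = 32.7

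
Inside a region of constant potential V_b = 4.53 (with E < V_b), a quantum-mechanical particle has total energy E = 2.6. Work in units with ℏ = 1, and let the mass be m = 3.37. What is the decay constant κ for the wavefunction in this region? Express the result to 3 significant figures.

Since E < V_b the TISE in this region is ψ'' = κ²ψ with κ = √(2m(V_b − E))/ℏ.
κ = √(2 × 3.37 × 1.93) = 3.607.

κ = 3.61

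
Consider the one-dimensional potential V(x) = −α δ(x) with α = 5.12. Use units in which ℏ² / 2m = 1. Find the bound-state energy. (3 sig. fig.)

E = -6.55

For x ≠ 0 the bound state is ψ ∝ e^{−κ|x|}; integrating the TISE across the delta gives the cusp condition 2κ = 2mα/ℏ², so κ = 2.560.
Then E = −ℏ²κ²/(2m) = −mα²/(2ℏ²) = -6.554.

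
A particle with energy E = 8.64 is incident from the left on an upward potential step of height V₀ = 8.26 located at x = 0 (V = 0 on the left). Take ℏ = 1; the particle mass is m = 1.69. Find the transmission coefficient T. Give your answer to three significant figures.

The wavenumbers are k₁ = √(2mE)/ℏ = 5.404 on the left and k₂ = √(2m(E − V₀))/ℏ = 1.133 on the right.
Continuity of ψ and ψ′ at the step yields the reflection amplitude r = (k₁ − k₂)/(k₁ + k₂) = 0.6533; thus R = |r|² = 0.4268, T = 0.5732.

T = 0.573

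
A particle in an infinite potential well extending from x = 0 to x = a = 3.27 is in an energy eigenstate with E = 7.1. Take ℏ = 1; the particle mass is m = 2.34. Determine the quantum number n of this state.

For an infinite well E_n = n²π²ℏ²/(2ma²), so n = (a/πℏ)√(2mE).
n = (3.27/π) × √(2 × 2.34 × 7.1) = 6.000 → n = 6.

n = 6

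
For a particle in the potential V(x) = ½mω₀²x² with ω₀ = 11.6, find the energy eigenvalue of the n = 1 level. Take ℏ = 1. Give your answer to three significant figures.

Using E_n = (n + ½)ℏω₀: E_1 = 1.5 × 11.6 = 17.40.

E = 17.4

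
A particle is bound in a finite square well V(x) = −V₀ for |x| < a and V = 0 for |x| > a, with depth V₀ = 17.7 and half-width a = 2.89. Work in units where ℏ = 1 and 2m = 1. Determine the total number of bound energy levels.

N = 8

The dimensionless depth is z₀ = a√(2mV₀)/ℏ = 2.89 × √(17.70) = 12.16.
The even/odd transcendental equations gain one root per π/2 in z₀, giving N = 1 + ⌊2z₀/π⌋ = 1 + ⌊7.740⌋ = 8.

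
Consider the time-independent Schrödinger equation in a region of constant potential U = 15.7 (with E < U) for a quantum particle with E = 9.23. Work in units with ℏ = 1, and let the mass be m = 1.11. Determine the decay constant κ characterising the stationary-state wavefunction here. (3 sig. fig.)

Since E < U the TISE in this region is ψ'' = κ²ψ with κ = √(2m(U − E))/ℏ.
κ = √(2 × 1.11 × 6.47) = 3.790.

κ = 3.79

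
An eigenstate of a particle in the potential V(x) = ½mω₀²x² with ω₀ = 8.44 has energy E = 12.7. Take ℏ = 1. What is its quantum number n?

Invert E_n = (n + ½)ℏω₀: n = E/ℏω₀ − ½ = 1.005, so n = 1.

n = 1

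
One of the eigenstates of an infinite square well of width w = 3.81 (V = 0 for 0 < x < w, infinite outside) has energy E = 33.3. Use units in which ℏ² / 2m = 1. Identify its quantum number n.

For an infinite well E_n = n²π²ℏ²/(2mw²), so n = (w/πℏ)√(2mE).
n = (3.81/π) × √(2 × 0.5 × 33.3) = 6.998 → n = 7.

n = 7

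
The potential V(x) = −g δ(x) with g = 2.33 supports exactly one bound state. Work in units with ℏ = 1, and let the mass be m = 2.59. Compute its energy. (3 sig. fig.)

The bound state is ψ(x) = √κ e^{−κ|x|}. The derivative jump ψ'(0⁺) − ψ'(0⁻) = −(2mg/ℏ²)ψ(0) fixes κ = mg/ℏ² = 6.035.
Then E = −ℏ²κ²/(2m) = −mg²/(2ℏ²) = -7.030.

E = -7.03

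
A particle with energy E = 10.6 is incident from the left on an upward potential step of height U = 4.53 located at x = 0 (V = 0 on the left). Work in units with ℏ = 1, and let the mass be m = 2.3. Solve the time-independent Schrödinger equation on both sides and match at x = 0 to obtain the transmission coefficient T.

On each side the TISE gives plane waves with k = √(2m(E − V))/ℏ: k₁ = √(2·2.3·10.6) = 6.983, k₂ = √(2·2.3·6.07) = 5.284.
Matching ψ and ψ′ at x = 0 gives r = (k₁ − k₂)/(k₁ + k₂), so R = r² = 0.01918 and T = 1 − R = 0.9808.

T = 0.981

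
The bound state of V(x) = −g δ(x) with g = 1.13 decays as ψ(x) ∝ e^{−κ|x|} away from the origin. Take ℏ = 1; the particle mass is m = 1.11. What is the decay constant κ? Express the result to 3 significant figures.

Integrating the TISE across x = 0 gives the cusp condition ψ'(0⁺) − ψ'(0⁻) = −(2mg/ℏ²)ψ(0).
With ψ ∝ e^{−κ|x|} this yields −2κ = −2mg/ℏ², so κ = mg/ℏ² = 1.254.

κ = 1.25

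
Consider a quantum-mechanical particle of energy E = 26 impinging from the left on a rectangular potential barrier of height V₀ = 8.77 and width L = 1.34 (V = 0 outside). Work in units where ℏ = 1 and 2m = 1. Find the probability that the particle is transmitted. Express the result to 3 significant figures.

Above the barrier the interior wavenumber is k₂ = √(2m(E − V₀))/ℏ = 4.151, giving phase k₂L = 5.562.
Matching at both interfaces gives T⁻¹ = 1 + V₀² sin²(k₂L) / [4E(E − V₀)] = 1.019, hence T = 0.982.

T = 0.982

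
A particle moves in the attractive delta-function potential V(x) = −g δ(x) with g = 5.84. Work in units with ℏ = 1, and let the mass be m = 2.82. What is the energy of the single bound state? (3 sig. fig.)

The bound state is ψ(x) = √κ e^{−κ|x|}. The derivative jump ψ'(0⁺) − ψ'(0⁻) = −(2mg/ℏ²)ψ(0) fixes κ = mg/ℏ² = 16.47.
Then E = −ℏ²κ²/(2m) = −mg²/(2ℏ²) = -48.09.

E = -48.1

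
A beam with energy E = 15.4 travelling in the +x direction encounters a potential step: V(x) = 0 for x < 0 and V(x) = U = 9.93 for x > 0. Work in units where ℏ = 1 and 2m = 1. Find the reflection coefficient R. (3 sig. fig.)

R = 0.0641

On each side the TISE gives plane waves with k = √(2m(E − V))/ℏ: k₁ = √(2·½·15.4) = 3.924, k₂ = √(2·½·5.47) = 2.339.
Continuity of ψ and ψ′ at the step yields the reflection amplitude r = (k₁ − k₂)/(k₁ + k₂) = 0.2531; thus R = |r|² = 0.06408, T = 0.9359.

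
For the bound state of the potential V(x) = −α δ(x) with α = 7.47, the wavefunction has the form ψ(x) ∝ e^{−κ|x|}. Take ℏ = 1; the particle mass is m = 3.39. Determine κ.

Integrate −(ℏ²/2m)ψ'' − αδ(x)ψ = Eψ from −ε to +ε: the ψ'' term gives ψ'(0⁺) − ψ'(0⁻) and the δ term gives −(2mα/ℏ²)ψ(0).
With ψ ∝ e^{−κ|x|} this yields −2κ = −2mα/ℏ², so κ = mα/ℏ² = 25.32.

κ = 25.3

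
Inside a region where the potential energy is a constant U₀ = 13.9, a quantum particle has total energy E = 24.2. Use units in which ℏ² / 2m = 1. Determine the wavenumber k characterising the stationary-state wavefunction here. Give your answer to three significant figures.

k = 3.21

With E > U₀ the solution is oscillatory, ψ ∝ e^{±ikx} with k = √(2m(E − U₀))/ℏ.
k = √(2 × 0.5 × 10.3) = 3.209.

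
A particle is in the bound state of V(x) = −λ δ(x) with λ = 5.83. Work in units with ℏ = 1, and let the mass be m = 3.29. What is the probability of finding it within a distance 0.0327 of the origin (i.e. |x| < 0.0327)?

The normalised bound state is ψ = √κ e^{−κ|x|} with κ = mλ/ℏ² = 19.18.
P(|x| < d) = ∫_{−d}^{d} κ e^{−2κ|x|} dx = 1 − e^{−2κd} = 1 − e^{−1.254} = 0.7148.

P = 0.715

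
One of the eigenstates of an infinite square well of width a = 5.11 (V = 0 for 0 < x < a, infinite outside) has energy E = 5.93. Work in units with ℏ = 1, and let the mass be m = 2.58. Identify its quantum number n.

n = 9

From E_n = n²π²ℏ²/(2ma²) invert to n = √(2ma²E)/(πℏ).
n = (5.11/π) × √(2 × 2.58 × 5.93) = 8.998 → n = 9.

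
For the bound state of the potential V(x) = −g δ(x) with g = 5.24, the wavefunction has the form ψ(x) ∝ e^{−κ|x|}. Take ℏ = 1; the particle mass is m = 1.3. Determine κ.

Integrating the TISE across x = 0 gives the cusp condition ψ'(0⁺) − ψ'(0⁻) = −(2mg/ℏ²)ψ(0).
With ψ ∝ e^{−κ|x|} this yields −2κ = −2mg/ℏ², so κ = mg/ℏ² = 6.812.

κ = 6.81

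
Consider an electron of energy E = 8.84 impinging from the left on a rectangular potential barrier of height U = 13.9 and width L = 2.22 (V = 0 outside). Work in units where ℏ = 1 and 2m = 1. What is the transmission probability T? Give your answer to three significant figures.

Since E < U the interior solution is evanescent with decay constant κ = √(2m(U − E))/ℏ = 2.249.
κL = 4.994, sinh(κL) = 73.74.
The exact tunnelling result is T⁻¹ = 1 + U² sinh²(κL) / [4E(U − E)] = 5873, so T = 0.000170.

T = 0.000170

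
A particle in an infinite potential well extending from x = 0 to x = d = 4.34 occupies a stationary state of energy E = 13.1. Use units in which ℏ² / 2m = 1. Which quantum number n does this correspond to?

n = 5

From E_n = n²π²ℏ²/(2md²) invert to n = √(2md²E)/(πℏ).
n = (4.34/π) × √(2 × 0.5 × 13.1) = 5.000 → n = 5.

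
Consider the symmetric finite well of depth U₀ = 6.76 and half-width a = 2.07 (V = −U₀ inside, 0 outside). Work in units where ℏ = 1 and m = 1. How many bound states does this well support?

N = 5

Define the well-strength parameter z₀ = (a/ℏ)√(2mU₀) = 2.07 × √(2·1·6.76) = 7.611.
A new bound state (alternating even/odd) appears each time z₀ passes a multiple of π/2, so N = ⌊2z₀/π⌋ + 1 = ⌊4.846⌋ + 1 = 5.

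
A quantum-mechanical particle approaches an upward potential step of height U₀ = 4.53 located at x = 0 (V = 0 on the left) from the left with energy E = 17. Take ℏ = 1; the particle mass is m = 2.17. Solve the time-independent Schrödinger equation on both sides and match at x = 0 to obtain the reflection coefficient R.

R = 0.00598

On each side the TISE gives plane waves with k = √(2m(E − V))/ℏ: k₁ = √(2·2.17·17) = 8.590, k₂ = √(2·2.17·12.47) = 7.357.
Continuity of ψ and ψ′ at the step yields the reflection amplitude r = (k₁ − k₂)/(k₁ + k₂) = 0.07732; thus R = |r|² = 0.005978, T = 0.9940.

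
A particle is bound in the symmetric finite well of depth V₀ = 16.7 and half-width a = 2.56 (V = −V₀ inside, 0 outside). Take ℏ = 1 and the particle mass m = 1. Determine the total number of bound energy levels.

N = 10

Define the well-strength parameter z₀ = (a/ℏ)√(2mV₀) = 2.56 × √(2·1·16.7) = 14.79.
The even/odd transcendental equations gain one root per π/2 in z₀, giving N = 1 + ⌊2z₀/π⌋ = 1 + ⌊9.419⌋ = 10.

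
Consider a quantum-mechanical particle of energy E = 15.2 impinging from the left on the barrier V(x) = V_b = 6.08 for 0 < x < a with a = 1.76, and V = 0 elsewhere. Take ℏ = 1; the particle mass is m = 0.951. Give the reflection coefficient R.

R = 0.0476

E > V_b: inside the barrier k₂ = √(2m(E − V_b))/ℏ = 4.165, k₂a = 7.330.
Matching at both interfaces gives T⁻¹ = 1 + V_b² sin²(k₂a) / [4E(E − V_b)] = 1.050, hence T = 0.952.
R = 1 − T = 0.0476.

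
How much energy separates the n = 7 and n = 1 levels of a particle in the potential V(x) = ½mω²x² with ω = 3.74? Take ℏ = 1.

ΔE = 22.4

E_n = ℏω(n + ½), so ΔE = (7 − 1) ℏω = 6 × 3.74 = 22.44.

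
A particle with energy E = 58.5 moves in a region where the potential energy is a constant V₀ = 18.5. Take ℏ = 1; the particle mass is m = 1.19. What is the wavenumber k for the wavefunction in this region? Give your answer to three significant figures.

k = 9.76

With E > V₀ the solution is oscillatory, ψ ∝ e^{±ikx} with k = √(2m(E − V₀))/ℏ.
k = √(2 × 1.19 × 40) = 9.757.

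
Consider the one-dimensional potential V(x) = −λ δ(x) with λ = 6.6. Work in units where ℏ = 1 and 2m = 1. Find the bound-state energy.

E = -10.9

For x ≠ 0 the bound state is ψ ∝ e^{−κ|x|}; integrating the TISE across the delta gives the cusp condition 2κ = 2mλ/ℏ², so κ = 3.300.
Then E = −ℏ²κ²/(2m) = −mλ²/(2ℏ²) = -10.89.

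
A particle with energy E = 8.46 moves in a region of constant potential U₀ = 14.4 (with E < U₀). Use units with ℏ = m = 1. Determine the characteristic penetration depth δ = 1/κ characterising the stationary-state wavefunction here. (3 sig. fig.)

Since E < U₀ the TISE in this region is ψ'' = κ²ψ with κ = √(2m(U₀ − E))/ℏ.
κ = √(2 × 1 × 5.94) = 3.447. The penetration depth is δ = 1/κ = 0.290.

δ = 0.290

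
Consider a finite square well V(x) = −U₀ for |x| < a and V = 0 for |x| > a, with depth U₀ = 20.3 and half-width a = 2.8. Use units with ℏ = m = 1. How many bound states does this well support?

Define the well-strength parameter z₀ = (a/ℏ)√(2mU₀) = 2.8 × √(2·1·20.3) = 17.84.
A new bound state (alternating even/odd) appears each time z₀ passes a multiple of π/2, so N = ⌊2z₀/π⌋ + 1 = ⌊11.36⌋ + 1 = 12.

N = 12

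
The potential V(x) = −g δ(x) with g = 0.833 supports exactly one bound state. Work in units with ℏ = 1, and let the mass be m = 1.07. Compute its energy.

E = -0.371

For x ≠ 0 the bound state is ψ ∝ e^{−κ|x|}; integrating the TISE across the delta gives the cusp condition 2κ = 2mg/ℏ², so κ = 0.8913.
Then E = −ℏ²κ²/(2m) = −mg²/(2ℏ²) = -0.3712.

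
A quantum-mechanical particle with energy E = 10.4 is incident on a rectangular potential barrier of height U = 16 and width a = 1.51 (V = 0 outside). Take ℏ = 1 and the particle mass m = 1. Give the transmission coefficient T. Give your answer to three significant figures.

Since E < U the interior solution is evanescent with decay constant κ = √(2m(U − E))/ℏ = 3.347.
κa = 5.053, sinh(κa) = 78.28.
Matching ψ, ψ′ at both faces gives T = [1 + U² sinh²(κa) / (4E(U − E))]⁻¹ = 1/6734 = 0.000148.

T = 0.000148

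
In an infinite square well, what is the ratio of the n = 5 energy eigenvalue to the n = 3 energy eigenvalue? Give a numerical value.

Since E_n ∝ n², the ratio is (5/3)² = 2.77778.

2.77778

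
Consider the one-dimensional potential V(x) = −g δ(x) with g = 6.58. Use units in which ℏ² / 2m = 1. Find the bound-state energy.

E = -10.8

For x ≠ 0 the bound state is ψ ∝ e^{−κ|x|}; integrating the TISE across the delta gives the cusp condition 2κ = 2mg/ℏ², so κ = 3.290.
Then E = −ℏ²κ²/(2m) = −mg²/(2ℏ²) = -10.82.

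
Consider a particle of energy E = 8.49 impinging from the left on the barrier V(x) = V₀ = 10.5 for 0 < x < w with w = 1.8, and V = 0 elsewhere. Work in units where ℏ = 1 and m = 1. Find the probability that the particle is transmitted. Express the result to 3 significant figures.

T = 0.00182

E < V₀: inside the barrier ψ ∝ e^{±κx} with κ = √(2m(V₀ − E))/ℏ = 2.005.
κw = 3.609, sinh(κw) = 18.45.
The exact tunnelling result is T⁻¹ = 1 + V₀² sinh²(κw) / [4E(V₀ − E)] = 550.9, so T = 0.00182.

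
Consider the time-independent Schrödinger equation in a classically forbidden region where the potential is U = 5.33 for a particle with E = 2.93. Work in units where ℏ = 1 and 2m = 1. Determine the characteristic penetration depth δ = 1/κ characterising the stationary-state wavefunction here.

Since E < U the TISE in this region is ψ'' = κ²ψ with κ = √(2m(U − E))/ℏ.
κ = √(2 × 0.5 × 2.4) = 1.549. The penetration depth is δ = 1/κ = 0.645.

δ = 0.645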